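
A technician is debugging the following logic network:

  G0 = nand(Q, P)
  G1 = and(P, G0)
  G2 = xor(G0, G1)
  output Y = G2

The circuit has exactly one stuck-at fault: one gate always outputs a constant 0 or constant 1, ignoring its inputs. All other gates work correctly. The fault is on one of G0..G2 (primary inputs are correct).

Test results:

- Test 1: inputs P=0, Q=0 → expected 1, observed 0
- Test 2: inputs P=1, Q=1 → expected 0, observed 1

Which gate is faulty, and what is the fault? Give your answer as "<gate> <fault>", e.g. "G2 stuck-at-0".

Fault-free values for test 1 (P=0, Q=0): G0=1, G1=0, G2=1, giving Y=1. Observed 0.
Test 1: faults giving observed 0 are {G0 stuck-at-0, G1 stuck-at-1, G2 stuck-at-0}.
Test 2 (P=1, Q=1): fault-free G0=0, G1=0, G2=0 → 0; observed 1. Eliminates G0 stuck-at-0, G2 stuck-at-0.
Only G1 stuck-at-1 is consistent with every test.

G1 stuck-at-1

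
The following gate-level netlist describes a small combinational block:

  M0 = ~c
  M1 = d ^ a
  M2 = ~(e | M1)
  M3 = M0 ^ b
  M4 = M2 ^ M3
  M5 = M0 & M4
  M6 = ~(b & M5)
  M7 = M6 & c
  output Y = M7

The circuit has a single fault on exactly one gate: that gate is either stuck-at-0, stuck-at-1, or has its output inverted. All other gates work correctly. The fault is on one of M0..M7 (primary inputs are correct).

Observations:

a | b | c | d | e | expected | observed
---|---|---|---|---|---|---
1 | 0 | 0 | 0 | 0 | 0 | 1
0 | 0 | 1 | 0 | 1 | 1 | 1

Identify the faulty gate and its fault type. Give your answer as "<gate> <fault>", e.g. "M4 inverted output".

Fault-free values for test 1 (a=1, b=0, c=0, d=0, e=0): M0=1, M1=1, M2=0, M3=1, M4=1, M5=1, M6=1, M7=0, giving Y=0. Observed 1.
Test 1: faults giving observed 1 are {M7 stuck-at-1, M7 inverted output}.
Test 2 (a=0, b=0, c=1, d=0, e=1): fault-free M0=0, M1=0, M2=0, M3=0, M4=0, M5=0, M6=1, M7=1 → 1; observed 1. Eliminates M7 inverted output.
Only M7 stuck-at-1 is consistent with every test.

M7 stuck-at-1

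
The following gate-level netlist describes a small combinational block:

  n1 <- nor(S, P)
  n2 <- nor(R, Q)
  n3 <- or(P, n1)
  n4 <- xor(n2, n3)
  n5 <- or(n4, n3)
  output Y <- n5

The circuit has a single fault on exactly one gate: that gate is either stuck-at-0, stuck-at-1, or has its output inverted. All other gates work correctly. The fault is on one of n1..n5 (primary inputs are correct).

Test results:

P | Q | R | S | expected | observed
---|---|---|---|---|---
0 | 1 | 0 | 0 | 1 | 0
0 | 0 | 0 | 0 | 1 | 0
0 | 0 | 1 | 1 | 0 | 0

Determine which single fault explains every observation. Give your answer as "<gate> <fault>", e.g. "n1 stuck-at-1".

Fault-free values for test 1 (P=0, Q=1, R=0, S=0): n1=1, n2=0, n3=1, n4=1, n5=1, giving Y=1. Observed 0.
Test 1: faults giving observed 0 are {n1 stuck-at-0, n1 inverted output, n3 stuck-at-0, n3 inverted output, n5 stuck-at-0, n5 inverted output}.
Test 2 (P=0, Q=0, R=0, S=0): fault-free n1=1, n2=1, n3=1, n4=0, n5=1 → 1; observed 0. Eliminates n1 stuck-at-0, n1 inverted output, n3 stuck-at-0, n3 inverted output.
Test 3 (P=0, Q=0, R=1, S=1): fault-free n1=0, n2=0, n3=0, n4=0, n5=0 → 0; observed 0. Eliminates n5 inverted output.
Only n5 stuck-at-0 is consistent with every test.

n5 stuck-at-0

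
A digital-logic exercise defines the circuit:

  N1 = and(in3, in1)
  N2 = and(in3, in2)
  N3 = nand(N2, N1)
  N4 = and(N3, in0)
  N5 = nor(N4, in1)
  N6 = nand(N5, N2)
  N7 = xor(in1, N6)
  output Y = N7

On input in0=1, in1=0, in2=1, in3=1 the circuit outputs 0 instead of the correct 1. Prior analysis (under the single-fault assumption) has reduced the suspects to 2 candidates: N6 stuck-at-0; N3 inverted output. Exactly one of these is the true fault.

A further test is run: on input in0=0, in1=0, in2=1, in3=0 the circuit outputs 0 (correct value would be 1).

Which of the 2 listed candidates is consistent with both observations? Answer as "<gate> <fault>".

Evaluate each candidate on input in0=0, in1=0, in2=1, in3=0:
  N6 stuck-at-0: N1=0, N2=0, N3=1, N4=0, N5=1, N6=0 [stuck-at-0], N7=0 → 0 — matches
  N3 inverted output: N1=0, N2=0, N3=0 [inverted output], N4=0, N5=1, N6=1, N7=1 → 1 — eliminated
Only N6 stuck-at-0 reproduces the observed 0.

N6 stuck-at-0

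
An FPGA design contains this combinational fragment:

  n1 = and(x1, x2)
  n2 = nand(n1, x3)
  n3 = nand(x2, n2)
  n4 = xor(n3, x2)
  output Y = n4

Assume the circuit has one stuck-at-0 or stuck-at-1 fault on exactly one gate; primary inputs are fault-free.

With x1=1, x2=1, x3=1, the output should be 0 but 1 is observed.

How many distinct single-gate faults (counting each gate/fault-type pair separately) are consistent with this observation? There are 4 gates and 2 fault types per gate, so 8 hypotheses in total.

4

Fault-free: n1=1, n2=0, n3=1, n4=0 → 0. Observed 1.
  n1 stuck-at-0: output 1 ✓
  n1 stuck-at-1: output 0 ✗
  n2 stuck-at-0: output 0 ✗
  n2 stuck-at-1: output 1 ✓
  n3 stuck-at-0: output 1 ✓
  n3 stuck-at-1: output 0 ✗
  n4 stuck-at-0: output 0 ✗
  n4 stuck-at-1: output 1 ✓
Consistent faults: {n1 stuck-at-0, n2 stuck-at-1, n3 stuck-at-0, n4 stuck-at-1} — 4 in all.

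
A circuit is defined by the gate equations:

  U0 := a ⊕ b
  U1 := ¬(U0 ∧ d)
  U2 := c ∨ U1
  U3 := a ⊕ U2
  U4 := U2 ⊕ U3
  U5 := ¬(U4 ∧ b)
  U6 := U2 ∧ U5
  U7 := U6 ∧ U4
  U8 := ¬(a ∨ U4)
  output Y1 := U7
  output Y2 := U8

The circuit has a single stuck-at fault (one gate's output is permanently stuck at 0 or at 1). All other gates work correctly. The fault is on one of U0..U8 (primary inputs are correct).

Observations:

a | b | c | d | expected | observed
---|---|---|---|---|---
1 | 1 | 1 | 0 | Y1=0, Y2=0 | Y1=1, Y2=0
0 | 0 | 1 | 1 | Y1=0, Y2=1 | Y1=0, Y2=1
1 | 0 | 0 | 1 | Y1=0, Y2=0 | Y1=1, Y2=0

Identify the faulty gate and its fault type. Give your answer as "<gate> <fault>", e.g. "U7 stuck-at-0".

Fault-free values for test 1 (a=1, b=1, c=1, d=0): U0=0, U1=1, U2=1, U3=0, U4=1, U5=0, U6=0, U7=0, U8=0, giving Y1=0, Y2=0. Observed Y1=1, Y2=0.
Test 1: faults giving observed Y1=1, Y2=0 are {U5 stuck-at-1, U6 stuck-at-1, U7 stuck-at-1}.
Test 2 (a=0, b=0, c=1, d=1): fault-free U0=0, U1=1, U2=1, U3=1, U4=0, U5=1, U6=1, U7=0, U8=1 → Y1=0, Y2=1; observed Y1=0, Y2=1. Eliminates U7 stuck-at-1.
Test 3 (a=1, b=0, c=0, d=1): fault-free U0=1, U1=0, U2=0, U3=1, U4=1, U5=1, U6=0, U7=0, U8=0 → Y1=0, Y2=0; observed Y1=1, Y2=0. Eliminates U5 stuck-at-1.
Only U6 stuck-at-1 is consistent with every test.

U6 stuck-at-1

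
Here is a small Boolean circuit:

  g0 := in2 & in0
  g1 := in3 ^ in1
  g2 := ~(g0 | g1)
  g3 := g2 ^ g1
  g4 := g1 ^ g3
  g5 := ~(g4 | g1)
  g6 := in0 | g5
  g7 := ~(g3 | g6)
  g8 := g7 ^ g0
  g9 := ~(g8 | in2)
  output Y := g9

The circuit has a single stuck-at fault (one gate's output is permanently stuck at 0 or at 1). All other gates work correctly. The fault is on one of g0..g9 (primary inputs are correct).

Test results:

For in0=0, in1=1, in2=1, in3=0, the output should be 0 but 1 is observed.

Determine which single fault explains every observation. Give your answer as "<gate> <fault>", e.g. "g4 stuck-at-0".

g9 stuck-at-1

Fault-free values for test 1 (in0=0, in1=1, in2=1, in3=0): g0=0, g1=1, g2=0, g3=1, g4=0, g5=0, g6=0, g7=0, g8=0, g9=0, giving Y=0. Observed 1.
Test 1: faults giving observed 1 are {g9 stuck-at-1}.
Only g9 stuck-at-1 is consistent with every test.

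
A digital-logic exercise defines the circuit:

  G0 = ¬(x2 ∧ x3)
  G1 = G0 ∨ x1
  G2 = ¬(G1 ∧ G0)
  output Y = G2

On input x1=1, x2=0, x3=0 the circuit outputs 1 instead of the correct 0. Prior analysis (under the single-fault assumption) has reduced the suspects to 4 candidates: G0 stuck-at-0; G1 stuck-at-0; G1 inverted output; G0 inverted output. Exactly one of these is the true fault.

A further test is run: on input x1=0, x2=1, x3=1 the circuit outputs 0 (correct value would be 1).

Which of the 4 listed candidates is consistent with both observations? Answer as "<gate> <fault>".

Evaluate each candidate on input x1=0, x2=1, x3=1:
  G0 stuck-at-0: G0=0 [stuck-at-0], G1=0, G2=1 → 1 — eliminated
  G1 stuck-at-0: G0=0, G1=0 [stuck-at-0], G2=1 → 1 — eliminated
  G1 inverted output: G0=0, G1=1 [inverted output], G2=1 → 1 — eliminated
  G0 inverted output: G0=1 [inverted output], G1=1, G2=0 → 0 — matches
Only G0 inverted output reproduces the observed 0.

G0 inverted output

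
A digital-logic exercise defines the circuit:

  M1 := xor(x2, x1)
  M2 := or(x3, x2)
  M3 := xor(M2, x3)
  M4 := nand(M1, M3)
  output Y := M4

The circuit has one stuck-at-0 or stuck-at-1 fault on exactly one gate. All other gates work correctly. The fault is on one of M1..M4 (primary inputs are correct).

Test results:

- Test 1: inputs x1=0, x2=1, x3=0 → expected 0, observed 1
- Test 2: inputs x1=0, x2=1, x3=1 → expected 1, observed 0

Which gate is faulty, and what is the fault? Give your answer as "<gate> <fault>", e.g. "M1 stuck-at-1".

M2 stuck-at-0

Fault-free values for test 1 (x1=0, x2=1, x3=0): M1=1, M2=1, M3=1, M4=0, giving Y=0. Observed 1.
Test 1: faults giving observed 1 are {M1 stuck-at-0, M2 stuck-at-0, M3 stuck-at-0, M4 stuck-at-1}.
Test 2 (x1=0, x2=1, x3=1): fault-free M1=1, M2=1, M3=0, M4=1 → 1; observed 0. Eliminates M1 stuck-at-0, M3 stuck-at-0, M4 stuck-at-1.
Only M2 stuck-at-0 is consistent with every test.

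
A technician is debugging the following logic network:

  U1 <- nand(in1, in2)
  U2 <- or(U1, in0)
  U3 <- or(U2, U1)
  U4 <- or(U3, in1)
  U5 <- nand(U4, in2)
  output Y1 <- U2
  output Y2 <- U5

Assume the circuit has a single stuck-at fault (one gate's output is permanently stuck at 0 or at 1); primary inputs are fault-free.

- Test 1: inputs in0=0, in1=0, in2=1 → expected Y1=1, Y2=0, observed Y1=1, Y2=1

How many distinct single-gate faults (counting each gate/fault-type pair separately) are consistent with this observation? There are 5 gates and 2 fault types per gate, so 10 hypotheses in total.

Fault-free: U1=1, U2=1, U3=1, U4=1, U5=0 → Y1=1, Y2=0. Observed Y1=1, Y2=1.
  U1 stuck-at-0: output Y1=0, Y2=1 ✗
  U1 stuck-at-1: output Y1=1, Y2=0 ✗
  U2 stuck-at-0: output Y1=0, Y2=0 ✗
  U2 stuck-at-1: output Y1=1, Y2=0 ✗
  U3 stuck-at-0: output Y1=1, Y2=1 ✓
  U3 stuck-at-1: output Y1=1, Y2=0 ✗
  U4 stuck-at-0: output Y1=1, Y2=1 ✓
  U4 stuck-at-1: output Y1=1, Y2=0 ✗
  U5 stuck-at-0: output Y1=1, Y2=0 ✗
  U5 stuck-at-1: output Y1=1, Y2=1 ✓
Consistent faults: {U3 stuck-at-0, U4 stuck-at-0, U5 stuck-at-1} — 3 in all.

3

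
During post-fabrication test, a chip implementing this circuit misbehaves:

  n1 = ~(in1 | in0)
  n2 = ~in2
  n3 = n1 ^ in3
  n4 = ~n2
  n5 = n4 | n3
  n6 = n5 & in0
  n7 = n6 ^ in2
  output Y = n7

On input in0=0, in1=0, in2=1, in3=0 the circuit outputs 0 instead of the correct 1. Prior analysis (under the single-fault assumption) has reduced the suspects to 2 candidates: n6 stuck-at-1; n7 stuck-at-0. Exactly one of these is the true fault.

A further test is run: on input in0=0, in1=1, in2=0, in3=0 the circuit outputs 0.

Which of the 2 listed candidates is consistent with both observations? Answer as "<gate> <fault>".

n7 stuck-at-0

Evaluate each candidate on input in0=0, in1=1, in2=0, in3=0:
  n6 stuck-at-1: n1=0, n2=1, n3=0, n4=0, n5=0, n6=1 [stuck-at-1], n7=1 → 1 — eliminated
  n7 stuck-at-0: n1=0, n2=1, n3=0, n4=0, n5=0, n6=0, n7=0 [stuck-at-0] → 0 — matches
Only n7 stuck-at-0 reproduces the observed 0.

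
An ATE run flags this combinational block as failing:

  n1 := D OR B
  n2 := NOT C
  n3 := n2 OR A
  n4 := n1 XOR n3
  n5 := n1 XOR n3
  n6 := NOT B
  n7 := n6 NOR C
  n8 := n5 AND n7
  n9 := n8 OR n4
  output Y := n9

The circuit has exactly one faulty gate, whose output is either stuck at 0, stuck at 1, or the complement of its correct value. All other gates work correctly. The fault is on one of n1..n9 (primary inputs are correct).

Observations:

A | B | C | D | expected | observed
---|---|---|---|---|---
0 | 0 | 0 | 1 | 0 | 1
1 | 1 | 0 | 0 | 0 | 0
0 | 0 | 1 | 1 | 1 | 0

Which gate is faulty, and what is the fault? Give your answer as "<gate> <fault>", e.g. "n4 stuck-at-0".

Fault-free values for test 1 (A=0, B=0, C=0, D=1): n1=1, n2=1, n3=1, n4=0, n5=0, n6=1, n7=0, n8=0, n9=0, giving Y=0. Observed 1.
Test 1: faults giving observed 1 are {n1 stuck-at-0, n1 inverted output, n2 stuck-at-0, n2 inverted output, n3 stuck-at-0, n3 inverted output, n4 stuck-at-1, n4 inverted output, n8 stuck-at-1, n8 inverted output, n9 stuck-at-1, n9 inverted output}.
Test 2 (A=1, B=1, C=0, D=0): fault-free n1=1, n2=1, n3=1, n4=0, n5=0, n6=0, n7=1, n8=0, n9=0 → 0; observed 0. Eliminates n1 stuck-at-0, n1 inverted output, n3 stuck-at-0, n3 inverted output, n4 stuck-at-1, n4 inverted output, n8 stuck-at-1, n8 inverted output, n9 stuck-at-1, n9 inverted output.
Test 3 (A=0, B=0, C=1, D=1): fault-free n1=1, n2=0, n3=0, n4=1, n5=1, n6=1, n7=0, n8=0, n9=1 → 1; observed 0. Eliminates n2 stuck-at-0.
Only n2 inverted output is consistent with every test.

n2 inverted output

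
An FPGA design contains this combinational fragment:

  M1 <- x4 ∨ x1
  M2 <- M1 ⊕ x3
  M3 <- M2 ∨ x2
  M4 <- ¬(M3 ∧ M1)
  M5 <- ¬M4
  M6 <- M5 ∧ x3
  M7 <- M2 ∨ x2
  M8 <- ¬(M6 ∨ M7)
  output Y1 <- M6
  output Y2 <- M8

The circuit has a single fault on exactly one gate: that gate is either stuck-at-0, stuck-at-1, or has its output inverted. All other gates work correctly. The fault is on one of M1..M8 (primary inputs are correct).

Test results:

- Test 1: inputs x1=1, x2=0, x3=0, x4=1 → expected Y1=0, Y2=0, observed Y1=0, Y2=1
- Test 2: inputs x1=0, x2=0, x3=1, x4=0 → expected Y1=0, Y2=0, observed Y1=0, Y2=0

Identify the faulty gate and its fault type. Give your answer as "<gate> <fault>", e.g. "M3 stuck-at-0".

Fault-free values for test 1 (x1=1, x2=0, x3=0, x4=1): M1=1, M2=1, M3=1, M4=0, M5=1, M6=0, M7=1, M8=0, giving Y1=0, Y2=0. Observed Y1=0, Y2=1.
Test 1: faults giving observed Y1=0, Y2=1 are {M1 stuck-at-0, M1 inverted output, M2 stuck-at-0, M2 inverted output, M7 stuck-at-0, M7 inverted output, M8 stuck-at-1, M8 inverted output}.
Test 2 (x1=0, x2=0, x3=1, x4=0): fault-free M1=0, M2=1, M3=1, M4=1, M5=0, M6=0, M7=1, M8=0 → Y1=0, Y2=0; observed Y1=0, Y2=0. Eliminates M1 inverted output, M2 stuck-at-0, M2 inverted output, M7 stuck-at-0, M7 inverted output, M8 stuck-at-1, M8 inverted output.
Only M1 stuck-at-0 is consistent with every test.

M1 stuck-at-0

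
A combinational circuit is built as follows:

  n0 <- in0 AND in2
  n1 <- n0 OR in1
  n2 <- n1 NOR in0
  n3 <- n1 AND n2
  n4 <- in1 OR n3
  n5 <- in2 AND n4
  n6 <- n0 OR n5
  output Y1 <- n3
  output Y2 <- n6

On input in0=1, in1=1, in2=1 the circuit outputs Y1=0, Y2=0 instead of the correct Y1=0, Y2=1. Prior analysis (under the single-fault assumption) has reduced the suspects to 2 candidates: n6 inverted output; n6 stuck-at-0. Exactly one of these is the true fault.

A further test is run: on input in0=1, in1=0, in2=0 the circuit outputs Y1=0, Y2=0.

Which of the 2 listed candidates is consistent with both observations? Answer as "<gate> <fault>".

n6 stuck-at-0

Evaluate each candidate on input in0=1, in1=0, in2=0:
  n6 inverted output: n0=0, n1=0, n2=0, n3=0, n4=0, n5=0, n6=1 [inverted output] → Y1=0, Y2=1 — eliminated
  n6 stuck-at-0: n0=0, n1=0, n2=0, n3=0, n4=0, n5=0, n6=0 [stuck-at-0] → Y1=0, Y2=0 — matches
Only n6 stuck-at-0 reproduces the observed Y1=0, Y2=0.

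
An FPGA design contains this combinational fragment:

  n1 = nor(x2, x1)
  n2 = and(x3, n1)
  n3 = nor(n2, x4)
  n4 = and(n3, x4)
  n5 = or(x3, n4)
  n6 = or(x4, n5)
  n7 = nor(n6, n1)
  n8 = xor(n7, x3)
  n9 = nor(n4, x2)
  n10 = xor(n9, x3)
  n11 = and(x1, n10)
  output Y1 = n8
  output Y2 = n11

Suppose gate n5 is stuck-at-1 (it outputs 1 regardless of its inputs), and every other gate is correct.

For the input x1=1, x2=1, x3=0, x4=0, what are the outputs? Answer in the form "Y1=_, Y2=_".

Y1=0, Y2=0

Propagate with n5 forced: n1=0, n2=0, n3=1, n4=0, n5=1 [stuck-at-1], n6=1, n7=0, n8=0, n9=0, n10=0, n11=0.
So the outputs are Y1=0, Y2=0. (Without the fault they would be Y1=1, Y2=0.)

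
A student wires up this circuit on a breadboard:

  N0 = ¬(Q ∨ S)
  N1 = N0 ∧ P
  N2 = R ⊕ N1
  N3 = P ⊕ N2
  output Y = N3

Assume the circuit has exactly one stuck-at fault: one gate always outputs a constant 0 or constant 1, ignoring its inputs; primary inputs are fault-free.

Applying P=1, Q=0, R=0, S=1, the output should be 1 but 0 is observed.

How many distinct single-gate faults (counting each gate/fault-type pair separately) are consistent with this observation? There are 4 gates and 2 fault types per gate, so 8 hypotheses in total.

Fault-free: N0=0, N1=0, N2=0, N3=1 → 1. Observed 0.
  N0 stuck-at-0: output 1 ✗
  N0 stuck-at-1: output 0 ✓
  N1 stuck-at-0: output 1 ✗
  N1 stuck-at-1: output 0 ✓
  N2 stuck-at-0: output 1 ✗
  N2 stuck-at-1: output 0 ✓
  N3 stuck-at-0: output 0 ✓
  N3 stuck-at-1: output 1 ✗
Consistent faults: {N0 stuck-at-1, N1 stuck-at-1, N2 stuck-at-1, N3 stuck-at-0} — 4 in all.

4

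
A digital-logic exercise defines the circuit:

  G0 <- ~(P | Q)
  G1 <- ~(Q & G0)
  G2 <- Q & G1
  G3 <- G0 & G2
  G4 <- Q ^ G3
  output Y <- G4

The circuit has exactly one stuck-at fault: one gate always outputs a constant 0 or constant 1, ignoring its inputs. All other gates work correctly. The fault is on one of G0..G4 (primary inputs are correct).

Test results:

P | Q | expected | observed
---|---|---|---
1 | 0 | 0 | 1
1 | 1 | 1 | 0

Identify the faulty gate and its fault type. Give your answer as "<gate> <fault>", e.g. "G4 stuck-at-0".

Fault-free values for test 1 (P=1, Q=0): G0=0, G1=1, G2=0, G3=0, G4=0, giving Y=0. Observed 1.
Test 1: faults giving observed 1 are {G3 stuck-at-1, G4 stuck-at-1}.
Test 2 (P=1, Q=1): fault-free G0=0, G1=1, G2=1, G3=0, G4=1 → 1; observed 0. Eliminates G4 stuck-at-1.
Only G3 stuck-at-1 is consistent with every test.

G3 stuck-at-1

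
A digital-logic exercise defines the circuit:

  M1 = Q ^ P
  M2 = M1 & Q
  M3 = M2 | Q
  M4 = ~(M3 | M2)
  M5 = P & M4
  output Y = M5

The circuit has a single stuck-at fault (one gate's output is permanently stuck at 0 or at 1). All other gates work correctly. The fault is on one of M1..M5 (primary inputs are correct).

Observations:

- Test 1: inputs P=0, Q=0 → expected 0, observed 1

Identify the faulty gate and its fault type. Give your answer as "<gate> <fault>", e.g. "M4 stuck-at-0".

Fault-free values for test 1 (P=0, Q=0): M1=0, M2=0, M3=0, M4=1, M5=0, giving Y=0. Observed 1.
Test 1: faults giving observed 1 are {M5 stuck-at-1}.
Only M5 stuck-at-1 is consistent with every test.

M5 stuck-at-1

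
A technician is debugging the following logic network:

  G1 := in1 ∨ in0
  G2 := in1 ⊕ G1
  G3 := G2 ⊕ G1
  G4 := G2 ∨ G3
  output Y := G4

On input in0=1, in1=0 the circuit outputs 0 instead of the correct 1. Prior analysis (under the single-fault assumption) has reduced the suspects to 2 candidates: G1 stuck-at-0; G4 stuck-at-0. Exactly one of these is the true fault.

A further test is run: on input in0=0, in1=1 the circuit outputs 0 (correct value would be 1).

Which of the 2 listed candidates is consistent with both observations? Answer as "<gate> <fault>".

G4 stuck-at-0

Evaluate each candidate on input in0=0, in1=1:
  G1 stuck-at-0: G1=0 [stuck-at-0], G2=1, G3=1, G4=1 → 1 — eliminated
  G4 stuck-at-0: G1=1, G2=0, G3=1, G4=0 [stuck-at-0] → 0 — matches
Only G4 stuck-at-0 reproduces the observed 0.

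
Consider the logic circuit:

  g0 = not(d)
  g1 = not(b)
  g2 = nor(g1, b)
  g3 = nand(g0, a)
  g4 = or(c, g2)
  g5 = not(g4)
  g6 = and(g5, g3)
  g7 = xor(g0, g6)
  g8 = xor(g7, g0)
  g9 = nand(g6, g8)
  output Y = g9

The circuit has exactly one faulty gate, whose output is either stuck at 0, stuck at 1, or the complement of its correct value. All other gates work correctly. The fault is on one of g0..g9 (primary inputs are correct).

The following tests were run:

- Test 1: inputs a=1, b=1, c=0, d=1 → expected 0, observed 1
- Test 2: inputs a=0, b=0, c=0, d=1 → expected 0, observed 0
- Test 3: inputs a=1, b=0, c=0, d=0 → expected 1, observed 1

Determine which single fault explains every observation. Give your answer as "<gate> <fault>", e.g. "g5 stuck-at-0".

Fault-free values for test 1 (a=1, b=1, c=0, d=1): g0=0, g1=0, g2=0, g3=1, g4=0, g5=1, g6=1, g7=1, g8=1, g9=0, giving Y=0. Observed 1.
Test 1: faults giving observed 1 are {g0 stuck-at-1, g0 inverted output, g2 stuck-at-1, g2 inverted output, g3 stuck-at-0, g3 inverted output, g4 stuck-at-1, g4 inverted output, g5 stuck-at-0, g5 inverted output, g6 stuck-at-0, g6 inverted output, g7 stuck-at-0, g7 inverted output, g8 stuck-at-0, g8 inverted output, g9 stuck-at-1, g9 inverted output}.
Test 2 (a=0, b=0, c=0, d=1): fault-free g0=0, g1=1, g2=0, g3=1, g4=0, g5=1, g6=1, g7=1, g8=1, g9=0 → 0; observed 0. Eliminates g2 stuck-at-1, g2 inverted output, g3 stuck-at-0, g3 inverted output, g4 stuck-at-1, g4 inverted output, g5 stuck-at-0, g5 inverted output, g6 stuck-at-0, g6 inverted output, g7 stuck-at-0, g7 inverted output, g8 stuck-at-0, g8 inverted output, g9 stuck-at-1, g9 inverted output.
Test 3 (a=1, b=0, c=0, d=0): fault-free g0=1, g1=1, g2=0, g3=0, g4=0, g5=1, g6=0, g7=1, g8=0, g9=1 → 1; observed 1. Eliminates g0 inverted output.
Only g0 stuck-at-1 is consistent with every test.

g0 stuck-at-1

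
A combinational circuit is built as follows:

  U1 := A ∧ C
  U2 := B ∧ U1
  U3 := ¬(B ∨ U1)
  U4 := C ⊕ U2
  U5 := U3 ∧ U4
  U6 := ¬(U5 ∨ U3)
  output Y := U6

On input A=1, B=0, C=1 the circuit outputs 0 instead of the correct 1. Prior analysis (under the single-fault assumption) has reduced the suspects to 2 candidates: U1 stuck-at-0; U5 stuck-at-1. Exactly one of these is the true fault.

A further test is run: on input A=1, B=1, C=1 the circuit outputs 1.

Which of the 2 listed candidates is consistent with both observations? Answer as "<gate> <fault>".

U1 stuck-at-0

Evaluate each candidate on input A=1, B=1, C=1:
  U1 stuck-at-0: U1=0 [stuck-at-0], U2=0, U3=0, U4=1, U5=0, U6=1 → 1 — matches
  U5 stuck-at-1: U1=1, U2=1, U3=0, U4=0, U5=1 [stuck-at-1], U6=0 → 0 — eliminated
Only U1 stuck-at-0 reproduces the observed 1.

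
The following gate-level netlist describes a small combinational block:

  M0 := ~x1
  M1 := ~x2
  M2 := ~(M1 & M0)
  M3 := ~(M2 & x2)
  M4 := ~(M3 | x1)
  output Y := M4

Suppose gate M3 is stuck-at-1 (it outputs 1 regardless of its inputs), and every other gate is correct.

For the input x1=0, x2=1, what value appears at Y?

0

Propagate with M3 forced: M0=1, M1=0, M2=1, M3=1 [stuck-at-1], M4=0.
So Y = 0. (Without the fault it would be 1.)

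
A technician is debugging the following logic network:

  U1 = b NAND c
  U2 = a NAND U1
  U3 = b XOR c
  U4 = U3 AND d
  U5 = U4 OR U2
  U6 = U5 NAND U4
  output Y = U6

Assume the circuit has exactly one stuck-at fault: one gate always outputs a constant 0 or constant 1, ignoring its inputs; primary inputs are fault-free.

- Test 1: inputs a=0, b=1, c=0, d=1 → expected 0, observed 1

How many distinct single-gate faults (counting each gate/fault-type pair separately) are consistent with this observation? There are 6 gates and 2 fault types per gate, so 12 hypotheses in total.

4

Fault-free: U1=1, U2=1, U3=1, U4=1, U5=1, U6=0 → 0. Observed 1.
  U1 stuck-at-0: output 0 ✗
  U1 stuck-at-1: output 0 ✗
  U2 stuck-at-0: output 0 ✗
  U2 stuck-at-1: output 0 ✗
  U3 stuck-at-0: output 1 ✓
  U3 stuck-at-1: output 0 ✗
  U4 stuck-at-0: output 1 ✓
  U4 stuck-at-1: output 0 ✗
  U5 stuck-at-0: output 1 ✓
  U5 stuck-at-1: output 0 ✗
  U6 stuck-at-0: output 0 ✗
  U6 stuck-at-1: output 1 ✓
Consistent faults: {U3 stuck-at-0, U4 stuck-at-0, U5 stuck-at-0, U6 stuck-at-1} — 4 in all.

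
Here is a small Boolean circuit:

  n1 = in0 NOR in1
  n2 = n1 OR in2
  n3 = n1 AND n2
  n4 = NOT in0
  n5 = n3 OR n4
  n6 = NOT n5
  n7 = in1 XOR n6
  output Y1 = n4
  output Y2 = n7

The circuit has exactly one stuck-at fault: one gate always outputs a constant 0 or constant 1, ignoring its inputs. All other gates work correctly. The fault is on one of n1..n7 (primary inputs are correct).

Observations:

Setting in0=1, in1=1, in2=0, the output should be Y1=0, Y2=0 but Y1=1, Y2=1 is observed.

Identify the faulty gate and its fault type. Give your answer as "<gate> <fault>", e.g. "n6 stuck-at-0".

Fault-free values for test 1 (in0=1, in1=1, in2=0): n1=0, n2=0, n3=0, n4=0, n5=0, n6=1, n7=0, giving Y1=0, Y2=0. Observed Y1=1, Y2=1.
Test 1: faults giving observed Y1=1, Y2=1 are {n4 stuck-at-1}.
Only n4 stuck-at-1 is consistent with every test.

n4 stuck-at-1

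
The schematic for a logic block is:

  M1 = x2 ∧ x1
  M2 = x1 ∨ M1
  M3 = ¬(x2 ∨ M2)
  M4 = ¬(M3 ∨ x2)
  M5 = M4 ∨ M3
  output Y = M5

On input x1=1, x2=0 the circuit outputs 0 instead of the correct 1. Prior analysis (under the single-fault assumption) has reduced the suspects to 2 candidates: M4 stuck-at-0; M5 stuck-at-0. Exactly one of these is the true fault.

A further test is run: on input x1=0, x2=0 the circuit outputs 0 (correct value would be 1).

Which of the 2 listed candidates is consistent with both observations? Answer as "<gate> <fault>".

Evaluate each candidate on input x1=0, x2=0:
  M4 stuck-at-0: M1=0, M2=0, M3=1, M4=0 [stuck-at-0], M5=1 → 1 — eliminated
  M5 stuck-at-0: M1=0, M2=0, M3=1, M4=0, M5=0 [stuck-at-0] → 0 — matches
Only M5 stuck-at-0 reproduces the observed 0.

M5 stuck-at-0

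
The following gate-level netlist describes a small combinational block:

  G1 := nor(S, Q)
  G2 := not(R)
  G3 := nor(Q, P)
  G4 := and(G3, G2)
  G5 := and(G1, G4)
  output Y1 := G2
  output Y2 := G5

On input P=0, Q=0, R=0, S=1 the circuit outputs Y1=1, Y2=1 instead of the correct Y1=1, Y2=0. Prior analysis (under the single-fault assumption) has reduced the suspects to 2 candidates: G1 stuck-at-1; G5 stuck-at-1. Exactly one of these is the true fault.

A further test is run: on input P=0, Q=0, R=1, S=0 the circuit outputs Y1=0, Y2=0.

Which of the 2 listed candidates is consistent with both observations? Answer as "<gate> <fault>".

G1 stuck-at-1

Evaluate each candidate on input P=0, Q=0, R=1, S=0:
  G1 stuck-at-1: G1=1 [stuck-at-1], G2=0, G3=1, G4=0, G5=0 → Y1=0, Y2=0 — matches
  G5 stuck-at-1: G1=1, G2=0, G3=1, G4=0, G5=1 [stuck-at-1] → Y1=0, Y2=1 — eliminated
Only G1 stuck-at-1 reproduces the observed Y1=0, Y2=0.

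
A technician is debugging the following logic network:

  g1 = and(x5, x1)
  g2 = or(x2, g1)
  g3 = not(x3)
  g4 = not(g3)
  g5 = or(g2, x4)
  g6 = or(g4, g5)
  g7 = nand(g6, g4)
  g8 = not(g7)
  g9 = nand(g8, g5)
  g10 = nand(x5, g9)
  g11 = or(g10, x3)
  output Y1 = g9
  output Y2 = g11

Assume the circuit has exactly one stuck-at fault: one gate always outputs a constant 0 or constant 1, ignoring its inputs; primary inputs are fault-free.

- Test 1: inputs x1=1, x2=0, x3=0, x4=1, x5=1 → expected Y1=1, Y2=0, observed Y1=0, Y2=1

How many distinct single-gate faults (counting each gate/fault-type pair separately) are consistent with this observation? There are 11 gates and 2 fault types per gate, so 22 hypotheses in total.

Fault-free: g1=1, g2=1, g3=1, g4=0, g5=1, g6=1, g7=1, g8=0, g9=1, g10=0, g11=0 → Y1=1, Y2=0. Observed Y1=0, Y2=1.
  g1: none of the 2 fault types match ✗
  g2: none of the 2 fault types match ✗
  g3: stuck-at-0 ✓; others ✗
  g4: stuck-at-1 ✓; others ✗
  g5: none of the 2 fault types match ✗
  g6: none of the 2 fault types match ✗
  g7: stuck-at-0 ✓; others ✗
  g8: stuck-at-1 ✓; others ✗
  g9: stuck-at-0 ✓; others ✗
  g10: none of the 2 fault types match ✗
  g11: none of the 2 fault types match ✗
Consistent faults: {g3 stuck-at-0, g4 stuck-at-1, g7 stuck-at-0, g8 stuck-at-1, g9 stuck-at-0} — 5 in all.

5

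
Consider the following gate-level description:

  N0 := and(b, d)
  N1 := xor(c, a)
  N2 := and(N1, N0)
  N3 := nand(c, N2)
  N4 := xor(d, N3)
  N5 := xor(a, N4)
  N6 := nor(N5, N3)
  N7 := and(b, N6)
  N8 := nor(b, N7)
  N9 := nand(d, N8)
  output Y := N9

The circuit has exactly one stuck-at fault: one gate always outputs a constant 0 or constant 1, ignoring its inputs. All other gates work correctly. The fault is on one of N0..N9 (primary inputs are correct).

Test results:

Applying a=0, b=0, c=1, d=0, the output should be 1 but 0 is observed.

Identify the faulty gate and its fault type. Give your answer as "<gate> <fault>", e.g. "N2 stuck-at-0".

Fault-free values for test 1 (a=0, b=0, c=1, d=0): N0=0, N1=1, N2=0, N3=1, N4=1, N5=1, N6=0, N7=0, N8=1, N9=1, giving Y=1. Observed 0.
Test 1: faults giving observed 0 are {N9 stuck-at-0}.
Only N9 stuck-at-0 is consistent with every test.

N9 stuck-at-0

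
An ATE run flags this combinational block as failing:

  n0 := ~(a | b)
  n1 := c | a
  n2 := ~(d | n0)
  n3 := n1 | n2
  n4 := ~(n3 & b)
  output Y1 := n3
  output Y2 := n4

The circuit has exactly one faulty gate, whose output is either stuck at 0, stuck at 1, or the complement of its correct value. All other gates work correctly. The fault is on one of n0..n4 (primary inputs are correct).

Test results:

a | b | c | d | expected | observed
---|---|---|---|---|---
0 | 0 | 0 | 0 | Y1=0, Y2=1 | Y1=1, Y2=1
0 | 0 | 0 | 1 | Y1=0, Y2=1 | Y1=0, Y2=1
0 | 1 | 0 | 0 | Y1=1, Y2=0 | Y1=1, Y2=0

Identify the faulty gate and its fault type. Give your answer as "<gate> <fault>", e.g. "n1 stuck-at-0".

n0 stuck-at-0

Fault-free values for test 1 (a=0, b=0, c=0, d=0): n0=1, n1=0, n2=0, n3=0, n4=1, giving Y1=0, Y2=1. Observed Y1=1, Y2=1.
Test 1: faults giving observed Y1=1, Y2=1 are {n0 stuck-at-0, n0 inverted output, n1 stuck-at-1, n1 inverted output, n2 stuck-at-1, n2 inverted output, n3 stuck-at-1, n3 inverted output}.
Test 2 (a=0, b=0, c=0, d=1): fault-free n0=1, n1=0, n2=0, n3=0, n4=1 → Y1=0, Y2=1; observed Y1=0, Y2=1. Eliminates n1 stuck-at-1, n1 inverted output, n2 stuck-at-1, n2 inverted output, n3 stuck-at-1, n3 inverted output.
Test 3 (a=0, b=1, c=0, d=0): fault-free n0=0, n1=0, n2=1, n3=1, n4=0 → Y1=1, Y2=0; observed Y1=1, Y2=0. Eliminates n0 inverted output.
Only n0 stuck-at-0 is consistent with every test.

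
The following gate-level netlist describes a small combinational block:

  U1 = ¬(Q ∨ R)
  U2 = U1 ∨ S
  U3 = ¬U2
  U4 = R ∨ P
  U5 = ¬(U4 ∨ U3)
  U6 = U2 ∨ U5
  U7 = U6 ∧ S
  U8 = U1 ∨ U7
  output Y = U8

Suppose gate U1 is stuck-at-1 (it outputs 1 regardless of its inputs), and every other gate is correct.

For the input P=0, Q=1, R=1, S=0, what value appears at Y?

1

Propagate with U1 forced: U1=1 [stuck-at-1], U2=1, U3=0, U4=1, U5=0, U6=1, U7=0, U8=1.
So Y = 1. (Without the fault it would be 0.)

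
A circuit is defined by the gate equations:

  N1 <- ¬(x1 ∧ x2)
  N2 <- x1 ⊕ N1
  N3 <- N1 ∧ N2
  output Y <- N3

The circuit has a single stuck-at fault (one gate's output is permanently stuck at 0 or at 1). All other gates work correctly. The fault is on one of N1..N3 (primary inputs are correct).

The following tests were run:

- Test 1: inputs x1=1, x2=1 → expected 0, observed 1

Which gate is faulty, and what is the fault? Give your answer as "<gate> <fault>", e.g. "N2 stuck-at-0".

N3 stuck-at-1

Fault-free values for test 1 (x1=1, x2=1): N1=0, N2=1, N3=0, giving Y=0. Observed 1.
Test 1: faults giving observed 1 are {N3 stuck-at-1}.
Only N3 stuck-at-1 is consistent with every test.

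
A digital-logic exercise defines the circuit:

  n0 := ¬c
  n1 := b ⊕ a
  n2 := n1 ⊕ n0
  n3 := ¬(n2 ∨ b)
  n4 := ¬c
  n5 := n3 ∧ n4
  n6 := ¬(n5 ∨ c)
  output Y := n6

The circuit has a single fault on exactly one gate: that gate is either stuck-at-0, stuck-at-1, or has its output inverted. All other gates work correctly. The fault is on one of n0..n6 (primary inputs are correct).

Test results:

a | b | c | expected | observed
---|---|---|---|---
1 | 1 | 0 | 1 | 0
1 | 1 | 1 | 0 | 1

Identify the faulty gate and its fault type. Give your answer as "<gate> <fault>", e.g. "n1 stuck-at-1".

n6 inverted output

Fault-free values for test 1 (a=1, b=1, c=0): n0=1, n1=0, n2=1, n3=0, n4=1, n5=0, n6=1, giving Y=1. Observed 0.
Test 1: faults giving observed 0 are {n3 stuck-at-1, n3 inverted output, n5 stuck-at-1, n5 inverted output, n6 stuck-at-0, n6 inverted output}.
Test 2 (a=1, b=1, c=1): fault-free n0=0, n1=0, n2=0, n3=0, n4=0, n5=0, n6=0 → 0; observed 1. Eliminates n3 stuck-at-1, n3 inverted output, n5 stuck-at-1, n5 inverted output, n6 stuck-at-0.
Only n6 inverted output is consistent with every test.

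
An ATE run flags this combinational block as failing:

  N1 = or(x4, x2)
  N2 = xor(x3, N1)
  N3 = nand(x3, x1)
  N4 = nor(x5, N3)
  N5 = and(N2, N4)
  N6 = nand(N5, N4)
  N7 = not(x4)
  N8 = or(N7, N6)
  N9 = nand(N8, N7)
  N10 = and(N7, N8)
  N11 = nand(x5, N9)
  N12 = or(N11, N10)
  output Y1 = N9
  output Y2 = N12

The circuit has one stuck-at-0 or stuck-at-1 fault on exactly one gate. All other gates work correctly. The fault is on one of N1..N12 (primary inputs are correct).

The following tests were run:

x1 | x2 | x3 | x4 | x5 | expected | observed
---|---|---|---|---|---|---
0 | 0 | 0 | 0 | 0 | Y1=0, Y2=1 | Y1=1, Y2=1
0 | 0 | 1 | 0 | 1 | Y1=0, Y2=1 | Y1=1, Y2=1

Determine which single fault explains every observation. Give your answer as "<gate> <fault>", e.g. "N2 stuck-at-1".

Fault-free values for test 1 (x1=0, x2=0, x3=0, x4=0, x5=0): N1=0, N2=0, N3=1, N4=0, N5=0, N6=1, N7=1, N8=1, N9=0, N10=1, N11=1, N12=1, giving Y1=0, Y2=1. Observed Y1=1, Y2=1.
Test 1: faults giving observed Y1=1, Y2=1 are {N7 stuck-at-0, N8 stuck-at-0, N9 stuck-at-1}.
Test 2 (x1=0, x2=0, x3=1, x4=0, x5=1): fault-free N1=0, N2=1, N3=1, N4=0, N5=0, N6=1, N7=1, N8=1, N9=0, N10=1, N11=1, N12=1 → Y1=0, Y2=1; observed Y1=1, Y2=1. Eliminates N7 stuck-at-0, N8 stuck-at-0.
Only N9 stuck-at-1 is consistent with every test.

N9 stuck-at-1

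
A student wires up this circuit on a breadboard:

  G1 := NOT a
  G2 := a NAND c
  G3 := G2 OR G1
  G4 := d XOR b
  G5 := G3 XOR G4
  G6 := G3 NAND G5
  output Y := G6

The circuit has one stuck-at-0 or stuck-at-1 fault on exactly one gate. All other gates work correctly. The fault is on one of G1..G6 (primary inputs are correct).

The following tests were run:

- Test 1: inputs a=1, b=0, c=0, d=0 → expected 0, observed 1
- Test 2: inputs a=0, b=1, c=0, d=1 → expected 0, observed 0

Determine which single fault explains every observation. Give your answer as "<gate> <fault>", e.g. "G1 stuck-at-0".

G2 stuck-at-0

Fault-free values for test 1 (a=1, b=0, c=0, d=0): G1=0, G2=1, G3=1, G4=0, G5=1, G6=0, giving Y=0. Observed 1.
Test 1: faults giving observed 1 are {G2 stuck-at-0, G3 stuck-at-0, G4 stuck-at-1, G5 stuck-at-0, G6 stuck-at-1}.
Test 2 (a=0, b=1, c=0, d=1): fault-free G1=1, G2=1, G3=1, G4=0, G5=1, G6=0 → 0; observed 0. Eliminates G3 stuck-at-0, G4 stuck-at-1, G5 stuck-at-0, G6 stuck-at-1.
Only G2 stuck-at-0 is consistent with every test.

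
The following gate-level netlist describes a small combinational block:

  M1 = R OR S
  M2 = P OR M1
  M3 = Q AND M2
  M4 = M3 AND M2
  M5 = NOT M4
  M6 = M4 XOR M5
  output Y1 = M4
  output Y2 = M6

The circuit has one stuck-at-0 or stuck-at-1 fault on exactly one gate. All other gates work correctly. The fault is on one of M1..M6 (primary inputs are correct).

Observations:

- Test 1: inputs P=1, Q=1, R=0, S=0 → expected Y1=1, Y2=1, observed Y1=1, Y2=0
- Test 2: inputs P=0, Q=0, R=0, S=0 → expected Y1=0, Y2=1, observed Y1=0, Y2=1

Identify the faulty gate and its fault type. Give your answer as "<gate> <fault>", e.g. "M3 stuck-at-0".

M5 stuck-at-1

Fault-free values for test 1 (P=1, Q=1, R=0, S=0): M1=0, M2=1, M3=1, M4=1, M5=0, M6=1, giving Y1=1, Y2=1. Observed Y1=1, Y2=0.
Test 1: faults giving observed Y1=1, Y2=0 are {M5 stuck-at-1, M6 stuck-at-0}.
Test 2 (P=0, Q=0, R=0, S=0): fault-free M1=0, M2=0, M3=0, M4=0, M5=1, M6=1 → Y1=0, Y2=1; observed Y1=0, Y2=1. Eliminates M6 stuck-at-0.
Only M5 stuck-at-1 is consistent with every test.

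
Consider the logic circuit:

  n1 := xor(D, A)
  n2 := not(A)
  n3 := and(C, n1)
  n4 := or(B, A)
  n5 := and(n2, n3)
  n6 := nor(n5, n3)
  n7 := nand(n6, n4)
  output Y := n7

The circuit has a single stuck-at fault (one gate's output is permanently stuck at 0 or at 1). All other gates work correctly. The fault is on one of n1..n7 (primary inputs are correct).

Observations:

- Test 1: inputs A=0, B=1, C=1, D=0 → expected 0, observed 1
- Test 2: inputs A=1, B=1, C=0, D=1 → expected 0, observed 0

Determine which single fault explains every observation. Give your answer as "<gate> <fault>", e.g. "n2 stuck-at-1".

n1 stuck-at-1

Fault-free values for test 1 (A=0, B=1, C=1, D=0): n1=0, n2=1, n3=0, n4=1, n5=0, n6=1, n7=0, giving Y=0. Observed 1.
Test 1: faults giving observed 1 are {n1 stuck-at-1, n3 stuck-at-1, n4 stuck-at-0, n5 stuck-at-1, n6 stuck-at-0, n7 stuck-at-1}.
Test 2 (A=1, B=1, C=0, D=1): fault-free n1=0, n2=0, n3=0, n4=1, n5=0, n6=1, n7=0 → 0; observed 0. Eliminates n3 stuck-at-1, n4 stuck-at-0, n5 stuck-at-1, n6 stuck-at-0, n7 stuck-at-1.
Only n1 stuck-at-1 is consistent with every test.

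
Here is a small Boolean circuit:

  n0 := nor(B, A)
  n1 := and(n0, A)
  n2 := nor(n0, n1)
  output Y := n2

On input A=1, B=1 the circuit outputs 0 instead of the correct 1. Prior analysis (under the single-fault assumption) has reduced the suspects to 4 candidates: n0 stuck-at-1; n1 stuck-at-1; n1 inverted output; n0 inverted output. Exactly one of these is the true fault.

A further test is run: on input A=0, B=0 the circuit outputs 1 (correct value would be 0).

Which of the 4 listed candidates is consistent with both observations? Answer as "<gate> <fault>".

n0 inverted output

Evaluate each candidate on input A=0, B=0:
  n0 stuck-at-1: n0=1 [stuck-at-1], n1=0, n2=0 → 0 — eliminated
  n1 stuck-at-1: n0=1, n1=1 [stuck-at-1], n2=0 → 0 — eliminated
  n1 inverted output: n0=1, n1=1 [inverted output], n2=0 → 0 — eliminated
  n0 inverted output: n0=0 [inverted output], n1=0, n2=1 → 1 — matches
Only n0 inverted output reproduces the observed 1.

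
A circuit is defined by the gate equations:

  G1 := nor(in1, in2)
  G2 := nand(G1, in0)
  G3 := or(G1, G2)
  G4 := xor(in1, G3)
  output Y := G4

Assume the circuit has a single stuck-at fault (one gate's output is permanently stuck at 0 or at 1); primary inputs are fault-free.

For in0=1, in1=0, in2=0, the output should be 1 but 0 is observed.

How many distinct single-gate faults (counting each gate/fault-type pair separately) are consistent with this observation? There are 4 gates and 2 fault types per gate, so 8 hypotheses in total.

Fault-free: G1=1, G2=0, G3=1, G4=1 → 1. Observed 0.
  G1 stuck-at-0: output 1 ✗
  G1 stuck-at-1: output 1 ✗
  G2 stuck-at-0: output 1 ✗
  G2 stuck-at-1: output 1 ✗
  G3 stuck-at-0: output 0 ✓
  G3 stuck-at-1: output 1 ✗
  G4 stuck-at-0: output 0 ✓
  G4 stuck-at-1: output 1 ✗
Consistent faults: {G3 stuck-at-0, G4 stuck-at-0} — 2 in all.

2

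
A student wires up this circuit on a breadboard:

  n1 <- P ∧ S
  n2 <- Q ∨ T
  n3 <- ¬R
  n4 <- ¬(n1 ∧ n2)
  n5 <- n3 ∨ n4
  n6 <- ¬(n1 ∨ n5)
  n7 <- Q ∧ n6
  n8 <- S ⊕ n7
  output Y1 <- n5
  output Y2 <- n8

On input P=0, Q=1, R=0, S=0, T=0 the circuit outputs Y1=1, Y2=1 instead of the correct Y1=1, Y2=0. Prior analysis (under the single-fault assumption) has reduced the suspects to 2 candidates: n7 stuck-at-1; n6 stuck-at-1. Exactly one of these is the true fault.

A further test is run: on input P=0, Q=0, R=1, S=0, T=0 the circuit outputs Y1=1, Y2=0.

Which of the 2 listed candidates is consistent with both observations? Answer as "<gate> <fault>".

n6 stuck-at-1

Evaluate each candidate on input P=0, Q=0, R=1, S=0, T=0:
  n7 stuck-at-1: n1=0, n2=0, n3=0, n4=1, n5=1, n6=0, n7=1 [stuck-at-1], n8=1 → Y1=1, Y2=1 — eliminated
  n6 stuck-at-1: n1=0, n2=0, n3=0, n4=1, n5=1, n6=1 [stuck-at-1], n7=0, n8=0 → Y1=1, Y2=0 — matches
Only n6 stuck-at-1 reproduces the observed Y1=1, Y2=0.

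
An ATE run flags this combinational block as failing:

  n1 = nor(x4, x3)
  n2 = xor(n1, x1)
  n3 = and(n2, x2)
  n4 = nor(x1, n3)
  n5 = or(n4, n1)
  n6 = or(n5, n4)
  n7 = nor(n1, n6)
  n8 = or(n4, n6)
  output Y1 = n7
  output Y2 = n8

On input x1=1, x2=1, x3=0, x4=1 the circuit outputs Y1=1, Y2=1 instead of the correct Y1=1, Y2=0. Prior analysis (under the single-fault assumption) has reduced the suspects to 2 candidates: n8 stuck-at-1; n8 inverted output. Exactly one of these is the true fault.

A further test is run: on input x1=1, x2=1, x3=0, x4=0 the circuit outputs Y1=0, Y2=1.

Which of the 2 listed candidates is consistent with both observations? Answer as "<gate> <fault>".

Evaluate each candidate on input x1=1, x2=1, x3=0, x4=0:
  n8 stuck-at-1: n1=1, n2=0, n3=0, n4=0, n5=1, n6=1, n7=0, n8=1 [stuck-at-1] → Y1=0, Y2=1 — matches
  n8 inverted output: n1=1, n2=0, n3=0, n4=0, n5=1, n6=1, n7=0, n8=0 [inverted output] → Y1=0, Y2=0 — eliminated
Only n8 stuck-at-1 reproduces the observed Y1=0, Y2=1.

n8 stuck-at-1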